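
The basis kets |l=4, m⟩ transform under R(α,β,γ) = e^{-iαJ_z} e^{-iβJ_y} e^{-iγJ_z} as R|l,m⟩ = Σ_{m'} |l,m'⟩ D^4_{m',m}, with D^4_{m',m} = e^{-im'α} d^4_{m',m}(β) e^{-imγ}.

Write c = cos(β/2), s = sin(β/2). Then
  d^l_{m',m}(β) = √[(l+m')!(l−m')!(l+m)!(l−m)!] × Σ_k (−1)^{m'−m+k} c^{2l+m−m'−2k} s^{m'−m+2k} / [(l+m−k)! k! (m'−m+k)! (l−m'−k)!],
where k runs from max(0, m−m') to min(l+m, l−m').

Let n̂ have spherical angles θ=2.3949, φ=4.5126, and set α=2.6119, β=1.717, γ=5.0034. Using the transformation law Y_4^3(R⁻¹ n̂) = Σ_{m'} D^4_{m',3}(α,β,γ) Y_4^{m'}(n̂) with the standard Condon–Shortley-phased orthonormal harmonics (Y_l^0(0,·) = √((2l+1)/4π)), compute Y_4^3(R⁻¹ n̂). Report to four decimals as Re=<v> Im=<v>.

Re=0.1285 Im=-0.0447

Need the full column D^4_{m',3} for m'=−4..4 at α=2.6119, β=1.7170, γ=5.0034.
cos(β/2)=0.653573, sin(β/2)=0.756863
d^4_{-4,3}: single k=7 term ⇒ +0.263003;  D = -0.039248+0.260058i
d^4_{-3,3}: k∈[6..7] ⇒ +0.562070 -0.107681 = +0.454390;  D = +0.285534-0.353469i
d^4_{-2,3}: k∈[5..6] ⇒ +0.778314 -0.347920 = +0.430394;  D = -0.402558+0.152270i
d^4_{-1,3}: k∈[4..5] ⇒ +0.792074 -0.637328 = +0.154746;  D = +0.152566+0.025886i
d^4_{0,3}: k∈[3..4] ⇒ +0.611770 -0.820415 = -0.208646;  D = +0.159881+0.134056i
d^4_{1,3}: k∈[2..3] ⇒ +0.354382 -0.792074 = -0.437693;  D = -0.147342-0.412147i
d^4_{2,3}: k∈[1..2] ⇒ +0.144259 -0.580376 = -0.436117;  D = -0.080802+0.428566i
d^4_{3,3}: k∈[0..1] ⇒ +0.033293 -0.312535 = -0.279242;  D = +0.183296-0.210663i
d^4_{4,3}: single k=0 term ⇒ -0.109049;  D = -0.103339+0.034827i
Y_4^{m'}(θ=2.3949,φ=4.5126) and Σ D·Y over m':
  (-0.0392+0.2601i)·(+0.0657+0.0675i)  (+0.2855-0.3535i)·(-0.1624+0.2377i)  (-0.4026+0.1523i)·(-0.3939-0.1663i)  (+0.1526+0.0259i)·(+0.0361-0.1781i)  (+0.1599+0.1341i)·(-0.3178+0.0000i)  (-0.1473-0.4121i)·(-0.0361-0.1781i)  (-0.0808+0.4286i)·(-0.3939+0.1663i)  (+0.1833-0.2107i)·(+0.1624+0.2377i)  (-0.1033+0.0348i)·(+0.0657-0.0675i)
Y_4^3(R⁻¹ n̂) = +0.128547-0.044693i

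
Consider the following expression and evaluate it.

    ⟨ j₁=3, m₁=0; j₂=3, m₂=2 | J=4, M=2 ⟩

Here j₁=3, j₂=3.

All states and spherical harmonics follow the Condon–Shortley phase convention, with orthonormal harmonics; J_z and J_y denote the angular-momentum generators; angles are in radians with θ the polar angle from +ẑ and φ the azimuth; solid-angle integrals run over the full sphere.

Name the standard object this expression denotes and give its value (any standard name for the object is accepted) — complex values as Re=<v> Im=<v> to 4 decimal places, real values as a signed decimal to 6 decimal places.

Clebsch–Gordan coefficient, +√(3/154) ≈ +0.139573

This is a Clebsch–Gordan (vector-coupling) coefficient.
j₁+j₂−J=2  J+j₁−j₂=4  J−j₁+j₂=4  j₁+j₂+J+1=11
(j₁±m₁, j₂±m₂, J±M) = (3,3,5,1,6,2)
P² = 124416/77
sum k=1..2:
  [1] −1/96 = -1/96
  [2] +1/72 = 1/72
S = 1/288
C² = P²·S² = 3/154 ; C = +0.139573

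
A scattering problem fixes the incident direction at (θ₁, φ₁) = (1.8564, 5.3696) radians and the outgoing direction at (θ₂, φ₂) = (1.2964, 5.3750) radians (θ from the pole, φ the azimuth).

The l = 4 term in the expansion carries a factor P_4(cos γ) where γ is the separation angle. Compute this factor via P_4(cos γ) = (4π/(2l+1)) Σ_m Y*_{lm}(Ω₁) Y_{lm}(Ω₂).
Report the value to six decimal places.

Term-by-term m-sum for l=4 (normalisation 4π/9 = 1.396263):
  term(m=-4) = +0.142468-0.003078i   from Y*(Ω₁)=-0.326834+0.183999i, Y(Ω₂)=-0.335023-0.179192i
  term(m=-3) = -0.094217+0.001526i   from Y*(Ω₁)=+0.286809+0.121544i, Y(Ω₂)=-0.276575+0.122529i
  term(m=-2) = +0.020616-0.000223i   from Y*(Ω₁)=+0.034703+0.132380i, Y(Ω₂)=+0.036626-0.146135i
  term(m=-1) = -0.095894+0.000518i   from Y*(Ω₁)=+0.190973-0.247488i, Y(Ω₂)=-0.188715-0.241850i
  term(m=+0) = +0.009260+0.000000i   from Y*(Ω₁)=+0.088780-0.000000i, Y(Ω₂)=+0.104305+0.000000i
  term(m=+1) = -0.095894-0.000518i   from Y*(Ω₁)=-0.190973-0.247488i, Y(Ω₂)=+0.188715-0.241850i
  term(m=+2) = +0.020616+0.000223i   from Y*(Ω₁)=+0.034703-0.132380i, Y(Ω₂)=+0.036626+0.146135i
  term(m=+3) = -0.094217-0.001526i   from Y*(Ω₁)=-0.286809+0.121544i, Y(Ω₂)=+0.276575+0.122529i
  term(m=+4) = +0.142468+0.003078i   from Y*(Ω₁)=-0.326834-0.183999i, Y(Ω₂)=-0.335023+0.179192i
Σ over m = -0.044793+0.000000i; ×(4π/9) → -0.062542+0.000000i. Real part: -0.062542

-0.062542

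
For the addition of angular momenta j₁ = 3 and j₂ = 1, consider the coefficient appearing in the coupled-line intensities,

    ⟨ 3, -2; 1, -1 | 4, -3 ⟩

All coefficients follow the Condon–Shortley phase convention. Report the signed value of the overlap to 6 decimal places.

j₁+j₂−J=0  J+j₁−j₂=6  J−j₁+j₂=2  j₁+j₂+J+1=9
(j₁±m₁, j₂±m₂, J±M) = (1,5,0,2,1,7)
P² = 43200
sum k=0..0:
  [0] +1/240 = 1/240
S = 1/240
C² = P²·S² = 3/4 ; C = +0.866025

+√(3/4) = +0.866025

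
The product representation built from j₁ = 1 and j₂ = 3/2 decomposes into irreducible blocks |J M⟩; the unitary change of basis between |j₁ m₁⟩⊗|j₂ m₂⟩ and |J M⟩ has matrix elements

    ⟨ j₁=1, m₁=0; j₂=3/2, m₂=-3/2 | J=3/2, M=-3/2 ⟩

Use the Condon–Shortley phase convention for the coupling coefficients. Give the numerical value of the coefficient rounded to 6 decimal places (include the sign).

j₁+j₂−J=1  J+j₁−j₂=1  J−j₁+j₂=2  j₁+j₂+J+1=5
(j₁±m₁, j₂±m₂, J±M) = (1,1,0,3,0,3)
P² = 12/5
sum k=0..0:
  [0] +1/2 = 1/2
S = 1/2
C² = P²·S² = 3/5 ; C = +0.774597

+√(3/5) = +0.774597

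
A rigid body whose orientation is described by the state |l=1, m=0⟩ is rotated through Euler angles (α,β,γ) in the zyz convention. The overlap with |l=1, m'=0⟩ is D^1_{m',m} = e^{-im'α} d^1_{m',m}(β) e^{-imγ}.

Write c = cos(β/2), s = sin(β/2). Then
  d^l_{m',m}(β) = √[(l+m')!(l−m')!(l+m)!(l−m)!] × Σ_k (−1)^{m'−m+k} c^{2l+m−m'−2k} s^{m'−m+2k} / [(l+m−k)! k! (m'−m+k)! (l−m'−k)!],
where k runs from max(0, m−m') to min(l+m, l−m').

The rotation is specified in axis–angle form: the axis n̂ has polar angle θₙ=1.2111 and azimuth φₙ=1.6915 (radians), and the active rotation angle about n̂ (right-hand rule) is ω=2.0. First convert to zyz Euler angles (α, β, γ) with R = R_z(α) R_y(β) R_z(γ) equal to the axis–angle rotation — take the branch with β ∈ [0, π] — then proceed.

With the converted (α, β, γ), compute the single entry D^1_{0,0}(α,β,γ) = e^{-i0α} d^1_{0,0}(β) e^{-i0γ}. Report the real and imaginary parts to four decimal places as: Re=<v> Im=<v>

Axis–angle → zyz. n̂ = (sinθₙcosφₙ, sinθₙsinφₙ, cosθₙ) = (-0.112705, +0.929194, +0.351990), ω = 2.0000.
R = I cosω + sinω [n̂]ₓ + (1−cosω) n̂n̂ᵀ gives
  R = [-0.398158, -0.468369, +0.788733; +0.171758, +0.806555, +0.565657; -0.901093, +0.360692, -0.240691]
β = atan2(√(R₁₃²+R₂₃²), R₃₃) = 1.813874; α = atan2(R₂₃, R₁₃) mod 2π = 0.622158; γ = atan2(R₃₂, −R₃₁) mod 2π = 0.380750
D^1_{0,0}(0.6222,1.8139,0.3808) = e^{-i·0·0.6222}·d^1_{0,0}(1.8139)·e^{-i·0·0.3808}. Compute d first:
With c≡cos(β/2)=0.616161 and s≡sin(β/2)=0.787620, N=[1·1·1·1]^{1/2}=1.000000
Admissible k: 0..1 (factorial args all ≥0)
  k=0: (−1)^0·1.0000/(1)·0.6162^2·0.7876^0 = +0.379655
  k=1: (−1)^1·1.0000/(1)·0.6162^0·0.7876^2 = -0.620345
d^1_{0,0}(1.8139) = +0.379655 -0.620345 = -0.240691
Attach z-rotation phases: D = e^{-i(0)(0.6222)}·(-0.240691)·e^{-i(0)(0.3808)} = -0.240691+0.000000i

Re=-0.2407 Im=0.0000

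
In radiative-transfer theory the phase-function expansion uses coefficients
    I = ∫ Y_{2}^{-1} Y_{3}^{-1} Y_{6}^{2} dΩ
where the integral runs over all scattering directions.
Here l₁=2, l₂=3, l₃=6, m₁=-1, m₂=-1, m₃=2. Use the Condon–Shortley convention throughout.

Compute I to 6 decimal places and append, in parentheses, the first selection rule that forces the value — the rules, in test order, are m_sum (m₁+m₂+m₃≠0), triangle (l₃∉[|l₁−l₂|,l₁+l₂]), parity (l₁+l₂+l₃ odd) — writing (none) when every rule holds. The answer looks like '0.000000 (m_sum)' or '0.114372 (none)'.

0.000000 (triangle)

triangle: need 1≤l₃≤5, have 6; I=0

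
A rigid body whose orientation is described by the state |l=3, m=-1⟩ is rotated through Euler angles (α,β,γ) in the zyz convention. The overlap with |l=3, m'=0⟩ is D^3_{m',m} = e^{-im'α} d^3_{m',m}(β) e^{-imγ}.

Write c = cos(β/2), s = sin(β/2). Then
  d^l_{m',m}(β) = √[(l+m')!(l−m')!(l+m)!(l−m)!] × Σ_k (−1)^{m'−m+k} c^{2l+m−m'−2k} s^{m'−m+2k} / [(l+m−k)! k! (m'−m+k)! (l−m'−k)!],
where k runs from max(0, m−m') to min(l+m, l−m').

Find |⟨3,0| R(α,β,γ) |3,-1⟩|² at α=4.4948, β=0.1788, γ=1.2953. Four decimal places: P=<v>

P=0.0875

Split into d^3_{0,-1}(β=0.1788) × two z-phases.
Half-angle: c=0.996006, s=0.089281. N=√(6·6·2·24)=41.569219
The bounds max(0,m−m')=0 and min(l+m,l−m')=2 give 3 terms
  k=0: (−1)^1·41.5692/(12)·0.9960^5·0.0893^1 = -0.303152
  k=1: (−1)^2·41.5692/(4)·0.9960^3·0.0893^3 = +0.007308
  k=2: (−1)^3·41.5692/(12)·0.9960^1·0.0893^5 = -0.000020
d^3_{0,-1}(0.1788) = -0.303152 +0.007308 -0.000020 = -0.295864
|D^3_{0,-1}|² = |d^3_{0,-1}(β)|² = (-0.295864)² = 0.087535 (the z-rotation phases have unit modulus)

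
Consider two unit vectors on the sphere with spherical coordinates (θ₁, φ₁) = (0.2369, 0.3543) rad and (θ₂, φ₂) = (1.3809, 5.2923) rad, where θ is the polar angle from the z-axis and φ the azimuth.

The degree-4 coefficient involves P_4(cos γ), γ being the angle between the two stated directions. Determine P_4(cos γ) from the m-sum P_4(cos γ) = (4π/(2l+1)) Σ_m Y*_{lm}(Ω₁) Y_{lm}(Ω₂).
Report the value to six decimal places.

Summing Y*_{l m}(θ₁,φ₁)·Y_{l m}(θ₂,φ₂) over m ∈ [−4, 4]; prefactor 4π/(2·4+1) = 1.396263:
  term(m=-4) = 0.00034 - 0.00043j   from Y*(Ω₁)=0.00021 + 0.00133j, Y(Ω₂)=-0.28019 - 0.30146j
  term(m=-3) = -0.00220 - 0.00274j   from Y*(Ω₁)=0.00765 + 0.01374j, Y(Ω₂)=-0.22056 + 0.03762j
  term(m=-2) = 0.02254 - 0.01092j   from Y*(Ω₁)=0.07855 + 0.06732j, Y(Ω₂)=0.09674 - 0.22198j
  term(m=-1) = -0.02105 - 0.09171j   from Y*(Ω₁)=0.36587 + 0.13534j, Y(Ω₂)=-0.13217 - 0.20177j
  term(m=+0) = 0.13050 + 0.00000j   from Y*(Ω₁)=0.62445 + 0.00000j, Y(Ω₂)=0.20898 + 0.00000j
  term(m=+1) = -0.02105 + 0.09171j   from Y*(Ω₁)=-0.36587 + 0.13534j, Y(Ω₂)=0.13217 - 0.20177j
  term(m=+2) = 0.02254 + 0.01092j   from Y*(Ω₁)=0.07855 - 0.06732j, Y(Ω₂)=0.09674 + 0.22198j
  term(m=+3) = -0.00220 + 0.00274j   from Y*(Ω₁)=-0.00765 + 0.01374j, Y(Ω₂)=0.22056 + 0.03762j
  term(m=+4) = 0.00034 + 0.00043j   from Y*(Ω₁)=0.00021 - 0.00133j, Y(Ω₂)=-0.28019 + 0.30146j
Accumulated sum 0.12976 + 0.00000j; after 4π/(2l+1) scaling, 0.18118 + 0.00000j ⇒ P_4 = 0.181185

0.181185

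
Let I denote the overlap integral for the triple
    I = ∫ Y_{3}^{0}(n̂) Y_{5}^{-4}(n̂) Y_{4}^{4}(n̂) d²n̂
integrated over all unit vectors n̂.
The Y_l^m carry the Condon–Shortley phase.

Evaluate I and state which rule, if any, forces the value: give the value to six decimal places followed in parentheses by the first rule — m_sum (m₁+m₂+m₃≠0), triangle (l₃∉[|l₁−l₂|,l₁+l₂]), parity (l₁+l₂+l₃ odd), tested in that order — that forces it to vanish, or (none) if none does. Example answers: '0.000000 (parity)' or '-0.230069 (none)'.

-0.207724 (none)

m-sum 0 ✓  L=12 even ✓  2≤4≤8 ✓
Π(2lᵢ+1) = 7×11×9 = 693
triangle coeff Δ(3,5,4) = 1/180180
Σ_t [1,3]: t=1:−1/576 t=2:+1/144 t=3:−1/576 = 1/288
(3j)²=20/1001 [(3 5 4; 0 0 0)], sign=+1
Σ_t [1,1]: t=1:−1/8640 = -1/8640
(3j)²=28/715 [(3 5 4; 0 -4 4)], sign=-1
⇒ 4πI² = 1008/1859
I = (-1)√(1008/1859/(4π)) = -0.20772350
No selection rule forces the value: the integral is nonzero (none).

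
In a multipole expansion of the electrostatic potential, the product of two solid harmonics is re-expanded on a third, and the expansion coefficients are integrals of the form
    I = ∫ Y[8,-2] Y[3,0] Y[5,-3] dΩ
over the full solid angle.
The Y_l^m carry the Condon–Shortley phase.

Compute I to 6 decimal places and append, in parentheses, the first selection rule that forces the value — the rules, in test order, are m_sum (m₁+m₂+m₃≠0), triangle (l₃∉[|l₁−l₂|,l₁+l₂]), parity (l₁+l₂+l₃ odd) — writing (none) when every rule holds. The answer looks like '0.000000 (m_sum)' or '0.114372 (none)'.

Σmᵢ = -5 ≠ 0, so the φ-integral vanishes; I = 0

0.000000 (m_sum)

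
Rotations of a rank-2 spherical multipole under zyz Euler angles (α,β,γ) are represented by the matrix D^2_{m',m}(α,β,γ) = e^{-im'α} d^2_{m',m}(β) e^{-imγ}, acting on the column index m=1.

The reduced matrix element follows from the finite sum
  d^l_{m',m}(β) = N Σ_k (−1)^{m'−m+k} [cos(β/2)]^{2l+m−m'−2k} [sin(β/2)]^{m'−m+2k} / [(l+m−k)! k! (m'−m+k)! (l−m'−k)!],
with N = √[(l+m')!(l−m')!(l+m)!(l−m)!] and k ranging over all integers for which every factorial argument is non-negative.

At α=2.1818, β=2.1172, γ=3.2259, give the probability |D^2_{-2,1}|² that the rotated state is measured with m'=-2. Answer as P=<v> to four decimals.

P=0.4214

Split into d^2_{-2,1}(β=2.1172) × two z-phases.
c=cos(2.117200/2)=0.490093, s=sin(2.117200/2)=0.871670; N=√[1·24·6·1]=12.000000
k∈{3} keeps every argument non-negative
  k=3: (−1)^0·12.0000/(6)·0.4901^1·0.8717^3 = +0.649180
d^2_{-2,1}(2.1172) = +0.649180
|D^2_{-2,1}|² = |d^2_{-2,1}(β)|² = (+0.649180)² = 0.421434 (the z-rotation phases have unit modulus)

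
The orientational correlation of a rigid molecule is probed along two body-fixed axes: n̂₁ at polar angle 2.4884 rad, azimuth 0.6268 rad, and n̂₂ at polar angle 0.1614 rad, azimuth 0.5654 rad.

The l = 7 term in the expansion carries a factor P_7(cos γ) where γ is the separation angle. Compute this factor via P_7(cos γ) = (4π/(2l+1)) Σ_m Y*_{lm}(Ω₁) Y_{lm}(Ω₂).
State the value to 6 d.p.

Addition theorem: P_7(cos γ) = (4π/15) Σ_m Y*_{lm}(Ω₁) Y_{lm}(Ω₂), m = −7…7:
  m=-7: Y*=-0.00489 - 0.01451j  Y=-0.00000 + 0.00000j  product 0.00000 + 0.00000j
  m=-6: Y*=0.06096 + 0.04344j  Y=-0.00003 + 0.00001j  product -0.00000 - 0.00000j
  m=-5: Y*=-0.21896 + 0.00166j  Y=-0.00044 - 0.00014j  product 0.00010 + 0.00003j
  m=-4: Y*=0.33286 - 0.24494j  Y=-0.00297 - 0.00360j  product -0.00187 - 0.00047j
  m=-3: Y*=-0.13810 + 0.43171j  Y=-0.00427 - 0.03390j  product 0.01522 + 0.00284j
  m=-2: Y*=-0.03584 - 0.10917j  Y=0.07398 - 0.15713j  product -0.01981 - 0.00244j
  m=-1: Y*=-0.28705 - 0.20789j  Y=0.46252 - 0.29347j  product -0.19377 - 0.01191j
  m=+0: Y*=0.23661 + 0.00000j  Y=0.72860 + 0.00000j  product 0.17239 + 0.00000j
  m=+1: Y*=0.28705 - 0.20789j  Y=-0.46252 - 0.29347j  product -0.19377 + 0.01191j
  m=+2: Y*=-0.03584 + 0.10917j  Y=0.07398 + 0.15713j  product -0.01981 + 0.00244j
  m=+3: Y*=0.13810 + 0.43171j  Y=0.00427 - 0.03390j  product 0.01522 - 0.00284j
  m=+4: Y*=0.33286 + 0.24494j  Y=-0.00297 + 0.00360j  product -0.00187 + 0.00047j
  m=+5: Y*=0.21896 + 0.00166j  Y=0.00044 - 0.00014j  product 0.00010 - 0.00003j
  m=+6: Y*=0.06096 - 0.04344j  Y=-0.00003 - 0.00001j  product -0.00000 + 0.00000j
  m=+7: Y*=0.00489 - 0.01451j  Y=0.00000 + 0.00000j  product 0.00000 - 0.00000j
Accumulated sum -0.22787 - 0.00000j; after 4π/(2l+1) scaling, -0.19090 - 0.00000j ⇒ P_7 = -0.190902

-0.190902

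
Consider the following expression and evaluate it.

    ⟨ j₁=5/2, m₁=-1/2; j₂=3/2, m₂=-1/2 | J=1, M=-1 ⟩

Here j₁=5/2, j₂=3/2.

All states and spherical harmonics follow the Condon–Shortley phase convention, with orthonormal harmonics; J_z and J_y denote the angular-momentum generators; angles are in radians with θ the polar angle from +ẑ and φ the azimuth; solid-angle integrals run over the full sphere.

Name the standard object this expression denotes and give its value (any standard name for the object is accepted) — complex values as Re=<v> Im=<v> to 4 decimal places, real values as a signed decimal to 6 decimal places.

This is a Clebsch–Gordan (vector-coupling) coefficient.
triangle: 3!×2!×0!/6! = 12/720
(j±m)!: 2!×3!×1!×2!×0!×2! = 48
prefactor² = (2J+1)×Δ×N² = 12/5
  k=1: −1/(1!×2!×2!×0!×0!×0!) = -1/4
Σ = -1/4  ⇒  CG² = 12/5×(-1/4)² = 3/20
CG = −√(3/20) = -0.387298

Clebsch–Gordan coefficient, −√(3/20) ≈ -0.387298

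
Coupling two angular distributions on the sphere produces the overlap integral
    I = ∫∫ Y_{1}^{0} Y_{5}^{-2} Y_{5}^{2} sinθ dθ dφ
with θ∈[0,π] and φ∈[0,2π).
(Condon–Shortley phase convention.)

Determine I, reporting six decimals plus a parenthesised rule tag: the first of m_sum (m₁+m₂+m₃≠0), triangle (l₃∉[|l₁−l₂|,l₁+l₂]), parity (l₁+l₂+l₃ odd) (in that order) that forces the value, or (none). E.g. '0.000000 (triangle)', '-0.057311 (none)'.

0.000000 (parity)

Σlᵢ=11 odd — θ-integrand is odd under cosθ→−cosθ; I=0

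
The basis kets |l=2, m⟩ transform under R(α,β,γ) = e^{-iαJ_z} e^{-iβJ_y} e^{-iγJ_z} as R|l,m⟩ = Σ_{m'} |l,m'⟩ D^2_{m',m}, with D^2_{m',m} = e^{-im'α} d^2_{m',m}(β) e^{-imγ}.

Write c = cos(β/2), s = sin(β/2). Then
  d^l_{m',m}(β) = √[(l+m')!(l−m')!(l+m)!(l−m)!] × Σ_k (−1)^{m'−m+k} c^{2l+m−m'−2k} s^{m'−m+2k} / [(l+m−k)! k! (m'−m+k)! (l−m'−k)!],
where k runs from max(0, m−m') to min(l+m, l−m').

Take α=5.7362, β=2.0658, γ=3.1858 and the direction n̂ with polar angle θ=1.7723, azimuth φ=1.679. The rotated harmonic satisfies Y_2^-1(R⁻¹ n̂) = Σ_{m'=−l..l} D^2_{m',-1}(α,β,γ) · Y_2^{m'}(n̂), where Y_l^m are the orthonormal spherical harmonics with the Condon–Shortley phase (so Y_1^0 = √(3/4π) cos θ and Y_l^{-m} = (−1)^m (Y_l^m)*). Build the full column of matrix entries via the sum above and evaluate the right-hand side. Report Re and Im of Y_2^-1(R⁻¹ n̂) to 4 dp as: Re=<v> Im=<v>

Re=0.1641 Im=-0.2512

Need the full column D^2_{m',-1} for m'=−2..2 at α=5.7362, β=2.0658, γ=3.1858.
cos(β/2)=0.512331, sin(β/2)=0.858788
d^2_{-2,-1}: single k=1 term ⇒ +0.230976;  D = -0.114974+0.200327i
d^2_{-1,-1}: k∈[0..1] ⇒ +0.068897 -0.580756 = -0.511859;  D = +0.448515-0.246645i
d^2_{0,-1}: k∈[0..1] ⇒ -0.282887 +0.794848 = +0.511962;  D = -0.511462-0.022625i
d^2_{1,-1}: k∈[0..1] ⇒ +0.580756 -0.543932 = +0.036824;  D = -0.030574-0.020524i
d^2_{2,-1}: single k=0 term ⇒ -0.648991;  D = +0.272089+0.589200i
Y_2^{m'}(θ=1.7723,φ=1.679) and Σ D·Y over m':
  (-0.1150+0.2003i)·(-0.3622+0.0796i)  (+0.4485-0.2466i)·(+0.0164+0.1506i)  (-0.5115-0.0226i)·(-0.2775+0.0000i)  (-0.0306-0.0205i)·(-0.0164+0.1506i)  (+0.2721+0.5892i)·(-0.3622-0.0796i)
Y_2^-1(R⁻¹ n̂) = +0.164063-0.251224i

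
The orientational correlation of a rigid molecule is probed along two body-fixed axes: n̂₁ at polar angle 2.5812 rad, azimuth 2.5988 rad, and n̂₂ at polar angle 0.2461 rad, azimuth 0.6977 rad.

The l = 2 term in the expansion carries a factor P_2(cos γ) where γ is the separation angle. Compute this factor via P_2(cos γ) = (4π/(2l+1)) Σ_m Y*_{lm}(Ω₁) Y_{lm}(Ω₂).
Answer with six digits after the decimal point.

0.618507

Addition theorem: P_2(cos γ) = (4π/5) Σ_m Y*_{lm}(Ω₁) Y_{lm}(Ω₂), m = −2…2:
  m=-2: Y*=0.05090 - 0.09653j  Y=0.00400 - 0.02257j  product -0.00198 - 0.00154j
  m=-1: Y*=0.29783 - 0.17966j  Y=0.13988 - 0.11727j  product 0.02059 - 0.06006j
  m=+0: Y*=0.36348 + 0.00000j  Y=0.57463 + 0.00000j  product 0.20886 + 0.00000j
  m=+1: Y*=-0.29783 - 0.17966j  Y=-0.13988 - 0.11727j  product 0.02059 + 0.06006j
  m=+2: Y*=0.05090 + 0.09653j  Y=0.00400 + 0.02257j  product -0.00198 + 0.00154j
Total Σ_m = 0.24610 + 0.00000j. Multiply by 2.513274: 0.61851 + 0.00000j. P_2(cos γ) = 0.618507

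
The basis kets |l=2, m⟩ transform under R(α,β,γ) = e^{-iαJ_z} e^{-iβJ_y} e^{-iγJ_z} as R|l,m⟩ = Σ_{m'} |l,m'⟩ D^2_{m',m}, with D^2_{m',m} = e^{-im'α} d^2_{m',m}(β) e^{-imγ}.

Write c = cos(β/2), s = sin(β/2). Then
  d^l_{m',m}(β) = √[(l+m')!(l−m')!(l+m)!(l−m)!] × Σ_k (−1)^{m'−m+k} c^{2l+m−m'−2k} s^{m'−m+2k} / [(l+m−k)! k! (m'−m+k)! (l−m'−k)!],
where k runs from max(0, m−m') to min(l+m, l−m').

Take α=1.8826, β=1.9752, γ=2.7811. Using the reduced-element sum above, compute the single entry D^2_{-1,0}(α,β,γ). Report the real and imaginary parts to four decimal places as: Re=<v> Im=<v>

Re=0.1359 Im=-0.4217

D^2_{-1,0}(1.8826,1.9752,2.7811) = e^{-i·-1·1.8826}·d^2_{-1,0}(1.9752)·e^{-i·0·2.7811}. Compute d first:
c=cos(1.975200/2)=0.550695, s=sin(1.975200/2)=0.834707; N=√[1·6·2·2]=4.898979
Admissible k: 1..2 (factorial args all ≥0)
  k=1: (−1)^0·4.8990/(2)·0.5507^3·0.8347^1 = +0.341462
  k=2: (−1)^1·4.8990/(2)·0.5507^1·0.8347^3 = -0.784492
d^2_{-1,0}(1.9752) = +0.341462 -0.784492 = -0.443030
Phases: e^{-i·(-1)·1.8826}=-0.306776+0.951782i, e^{-i·(0)·2.7811}=+1.000000+0.000000i ⇒ D=+0.135911-0.421668i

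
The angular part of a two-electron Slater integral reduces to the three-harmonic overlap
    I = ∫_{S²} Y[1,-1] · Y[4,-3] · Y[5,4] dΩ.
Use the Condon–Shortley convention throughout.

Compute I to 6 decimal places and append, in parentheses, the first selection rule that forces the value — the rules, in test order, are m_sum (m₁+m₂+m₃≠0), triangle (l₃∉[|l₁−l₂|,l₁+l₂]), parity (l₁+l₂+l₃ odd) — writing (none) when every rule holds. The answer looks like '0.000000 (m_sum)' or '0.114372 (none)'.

0.294638 (none)

Rules hold: Σm=0, L=10 even, 3≤5≤5.
N = 3·9·11 = 297
Δ = 0!·2!·8!/11! = 1/495
Racah Σ t=0..0: t=0:+1/576 = 1/576
⇒ 3j(1 4 5; 0 0 0)² = 5/99, sgn -1
Racah Σ t=0..0: t=0:+1/10080 = 1/10080
⇒ 3j(1 4 5; -1 -3 4)² = 4/55, sgn -1
4πI² = N·(3j₀)²·(3jₘ)² = 12/11
I = +1·√(1.09091/4π) = 0.29463840
No selection rule forces the value: the integral is nonzero (none).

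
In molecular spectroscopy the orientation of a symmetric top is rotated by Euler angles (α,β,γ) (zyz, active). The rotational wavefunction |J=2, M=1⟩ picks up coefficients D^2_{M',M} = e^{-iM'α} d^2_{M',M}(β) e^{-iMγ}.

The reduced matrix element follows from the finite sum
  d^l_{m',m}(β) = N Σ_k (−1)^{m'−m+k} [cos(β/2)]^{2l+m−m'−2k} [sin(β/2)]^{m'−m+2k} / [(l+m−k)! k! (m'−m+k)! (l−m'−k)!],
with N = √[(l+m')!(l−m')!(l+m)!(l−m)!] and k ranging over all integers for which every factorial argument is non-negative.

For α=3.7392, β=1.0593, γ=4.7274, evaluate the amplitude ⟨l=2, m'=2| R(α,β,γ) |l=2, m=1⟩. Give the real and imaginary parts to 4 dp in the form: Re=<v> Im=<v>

Re=-0.6077 Im=-0.2291

D^2_{2,1}(3.7392,1.0593,4.7274) = e^{-i·2·3.7392}·d^2_{2,1}(1.0593)·e^{-i·1·4.7274}. Compute d first:
Half-angle: c=0.862984, s=0.505231. N=√(24·1·6·1)=12.000000
k: max(0,(1)−(2))=0 … min(2+(1),2−(2))=0
  k=0: (−1)^1·12.0000/(6)·0.8630^3·0.5052^1 = -0.649424
d^2_{2,1}(1.0593) = -0.649424
Phases: e^{-i·(2)·3.7392}=+0.366814-0.930294i, e^{-i·(1)·4.7274}=+0.015010+0.999887i ⇒ D=-0.607663-0.229122i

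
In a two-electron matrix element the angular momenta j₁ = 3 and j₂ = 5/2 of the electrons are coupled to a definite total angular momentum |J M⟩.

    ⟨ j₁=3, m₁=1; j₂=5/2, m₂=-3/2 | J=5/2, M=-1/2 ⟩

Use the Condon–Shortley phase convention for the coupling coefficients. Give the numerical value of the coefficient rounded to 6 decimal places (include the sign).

√[6·3!3!2!/9! · 4!2!1!4!2!3!] = √(576/35)
  +(−1)^0/∏(0,3,2,1,1,1)! = 1/12  (running 1/12)
  +(−1)^1/∏(1,2,1,0,2,2)! = -1/8  (running -1/24)
⟨..|..⟩ = √(576/35)·(-1/24) = -0.169031

-0.169031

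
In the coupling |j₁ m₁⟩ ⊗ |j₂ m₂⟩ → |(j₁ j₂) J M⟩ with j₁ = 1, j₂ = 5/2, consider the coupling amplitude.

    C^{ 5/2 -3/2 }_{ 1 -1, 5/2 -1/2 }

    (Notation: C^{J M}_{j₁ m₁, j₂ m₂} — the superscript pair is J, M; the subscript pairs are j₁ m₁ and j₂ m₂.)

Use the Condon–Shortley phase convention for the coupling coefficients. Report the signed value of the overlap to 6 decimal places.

−√(16/35) ≈ -0.676123

√[6·1!1!4!/7! · 0!2!2!3!1!4!] = √(576/35)
  +(−1)^1/∏(1,0,1,1,0,3)! = -1/6  (running -1/6)
⟨..|..⟩ = √(576/35)·(-1/6) = -0.676123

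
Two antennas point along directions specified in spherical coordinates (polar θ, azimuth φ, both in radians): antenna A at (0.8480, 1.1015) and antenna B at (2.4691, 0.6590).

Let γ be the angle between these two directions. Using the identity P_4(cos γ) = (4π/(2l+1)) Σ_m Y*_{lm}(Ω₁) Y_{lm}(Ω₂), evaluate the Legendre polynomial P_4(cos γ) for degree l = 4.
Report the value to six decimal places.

Addition theorem: P_4(cos γ) = (4π/9) Σ_m Y*_{lm}(Ω₁) Y_{lm}(Ω₂), m = −4…4:
  m=-4: Y*=-0.042223-0.133470i  Y=-0.058301-0.032275i  product -0.001846+0.009144i
  m=-3: Y*=-0.344615-0.056642i  Y=+0.093523+0.217431i  product -0.019913-0.080227i
  m=-2: Y*=-0.229360+0.313121i  Y=+0.106612-0.412709i  product +0.104775+0.128041i
  m=-1: Y*=+0.006680+0.013173i  Y=-0.233962+0.181205i  product -0.003950-0.001872i
  m=+0: Y*=-0.362394-0.000000i  Y=-0.238189+0.000000i  product +0.086318+0.000000i
  m=+1: Y*=-0.006680+0.013173i  Y=+0.233962+0.181205i  product -0.003950+0.001872i
  m=+2: Y*=-0.229360-0.313121i  Y=+0.106612+0.412709i  product +0.104775-0.128041i
  m=+3: Y*=+0.344615-0.056642i  Y=-0.093523+0.217431i  product -0.019913+0.080227i
  m=+4: Y*=-0.042223+0.133470i  Y=-0.058301+0.032275i  product -0.001846-0.009144i
Σ over m = +0.244451-0.000000i; ×(4π/9) → +0.341318-0.000000i. Real part: 0.341318

0.341318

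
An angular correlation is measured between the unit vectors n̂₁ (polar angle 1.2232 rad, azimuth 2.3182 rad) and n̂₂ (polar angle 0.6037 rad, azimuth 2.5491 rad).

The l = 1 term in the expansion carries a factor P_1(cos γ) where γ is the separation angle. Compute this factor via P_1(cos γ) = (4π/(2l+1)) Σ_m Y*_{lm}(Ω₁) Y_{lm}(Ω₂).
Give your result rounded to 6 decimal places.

Addition theorem: P_1(cos γ) = (4π/3) Σ_m Y*_{lm}(Ω₁) Y_{lm}(Ω₂), m = −1…1:
  m=-1: Y*=-0.22080 + 0.23825j  Y=-0.16270 - 0.10953j  product 0.06202 - 0.01458j
  m=+0: Y*=0.16644 + 0.00000j  Y=0.40224 + 0.00000j  product 0.06695 + 0.00000j
  m=+1: Y*=0.22080 + 0.23825j  Y=0.16270 - 0.10953j  product 0.06202 + 0.01458j
Total Σ_m = 0.19099 + 0.00000j. Multiply by 4.188790: 0.80000 + 0.00000j. P_1(cos γ) = 0.800004

0.800004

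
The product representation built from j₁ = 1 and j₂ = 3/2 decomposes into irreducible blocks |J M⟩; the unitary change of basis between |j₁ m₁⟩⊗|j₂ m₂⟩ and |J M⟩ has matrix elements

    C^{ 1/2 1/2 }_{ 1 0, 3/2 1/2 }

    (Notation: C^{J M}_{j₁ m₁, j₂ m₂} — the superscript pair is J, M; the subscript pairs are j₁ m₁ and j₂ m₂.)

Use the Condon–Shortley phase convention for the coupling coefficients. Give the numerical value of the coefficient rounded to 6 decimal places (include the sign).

triangle: 2!×0!×1!/4! = 2/24
(j±m)!: 1!×1!×2!×1!×1!×0! = 2
prefactor² = (2J+1)×Δ×N² = 1/3
  k=1: −1/(1!×1!×0!×1!×0!×0!) = -1
Σ = -1  ⇒  CG² = 1/3×(-1)² = 1/3
CG = −√(1/3) = -0.577350

−√(1/3) ≈ -0.577350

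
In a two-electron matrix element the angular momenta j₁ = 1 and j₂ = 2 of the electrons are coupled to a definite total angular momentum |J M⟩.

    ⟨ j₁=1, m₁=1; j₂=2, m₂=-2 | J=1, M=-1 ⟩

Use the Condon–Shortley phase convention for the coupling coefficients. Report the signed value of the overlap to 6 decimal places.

j₁+j₂−J=2  J+j₁−j₂=0  J−j₁+j₂=2  j₁+j₂+J+1=5
(j₁±m₁, j₂±m₂, J±M) = (2,0,0,4,0,2)
P² = 48/5
sum k=0..0:
  [0] +1/4 = 1/4
S = 1/4
C² = P²·S² = 3/5 ; C = +0.774597

+√(3/5) ≈ +0.774597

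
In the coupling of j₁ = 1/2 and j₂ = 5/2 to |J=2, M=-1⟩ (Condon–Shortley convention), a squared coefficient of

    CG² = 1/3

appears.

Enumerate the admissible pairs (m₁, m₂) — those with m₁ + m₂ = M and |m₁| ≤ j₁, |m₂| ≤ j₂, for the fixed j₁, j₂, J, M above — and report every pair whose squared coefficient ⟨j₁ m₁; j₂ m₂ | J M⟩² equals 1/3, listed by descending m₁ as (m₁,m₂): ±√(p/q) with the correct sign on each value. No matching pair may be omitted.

(-1/2,-1/2): −√(1/3)

Admissible pairs with m₁+m₂ = M = -1: (-1/2,-1/2), (1/2,-3/2)
  (m₁,m₂)=(1/2,-3/2): CG² = 2/3, CG = +√(2/3)
  (m₁,m₂)=(-1/2,-1/2): CG² = 1/3, CG = −√(1/3)   ← matches the target
Pairs with CG² = 1/3: (-1/2,-1/2): −√(1/3)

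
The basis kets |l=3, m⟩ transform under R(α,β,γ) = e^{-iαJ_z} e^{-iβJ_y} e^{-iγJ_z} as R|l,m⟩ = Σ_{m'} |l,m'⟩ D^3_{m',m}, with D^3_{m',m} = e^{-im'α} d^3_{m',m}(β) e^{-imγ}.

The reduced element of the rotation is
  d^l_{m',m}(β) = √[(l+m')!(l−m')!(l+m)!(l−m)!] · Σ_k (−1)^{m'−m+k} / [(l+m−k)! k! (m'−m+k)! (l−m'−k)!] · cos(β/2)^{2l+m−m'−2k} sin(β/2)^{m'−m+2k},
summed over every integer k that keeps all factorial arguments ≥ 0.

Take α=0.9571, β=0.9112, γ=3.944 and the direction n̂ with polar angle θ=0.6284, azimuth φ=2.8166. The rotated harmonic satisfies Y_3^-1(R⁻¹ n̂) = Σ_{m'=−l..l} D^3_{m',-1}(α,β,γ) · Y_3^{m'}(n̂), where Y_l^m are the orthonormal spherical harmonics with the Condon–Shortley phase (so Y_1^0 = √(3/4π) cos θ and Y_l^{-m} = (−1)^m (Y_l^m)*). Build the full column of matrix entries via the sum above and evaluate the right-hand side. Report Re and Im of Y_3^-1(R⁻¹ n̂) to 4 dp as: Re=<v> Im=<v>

Need the full column D^3_{m',-1} for m'=−3..3 at α=0.9571, β=0.9112, γ=3.9440.
cos(β/2)=0.897997, sin(β/2)=0.440001
d^3_{-3,-1}: single k=2 term ⇒ +0.487588;  D = +0.420172+0.247381i
d^3_{-2,-1}: k∈[1..2] ⇒ +0.812510 -0.390136 = +0.422374;  D = +0.384801-0.174148i
d^3_{-1,-1}: k∈[0..2] ⇒ +0.524385 -1.007158 +0.181350 = -0.301424;  D = -0.056545+0.296073i
d^3_{0,-1}: k∈[0..2] ⇒ -0.890060 +0.641060 -0.051302 = -0.300303;  D = +0.208704+0.215927i
d^3_{1,-1}: k∈[0..2] ⇒ +0.755368 -0.241799 +0.007256 = +0.520825;  D = -0.514606+0.080247i
d^3_{2,-1}: k∈[0..1] ⇒ -0.390136 +0.046832 = -0.343304;  D = +0.152103-0.307770i
d^3_{3,-1}: single k=0 term ⇒ +0.117061;  D = +0.055926+0.102837i
Y_3^{m'}(θ=0.6284,φ=2.8166) and Σ D·Y over m':
  (+0.4202+0.2474i)·(-0.0476-0.0702i)  (+0.3848-0.1741i)·(+0.2274+0.1729i)  (-0.0565+0.2961i)·(-0.4091-0.1378i)  (+0.2087+0.2159i)·(+0.0822+0.0000i)  (-0.5146+0.0802i)·(+0.4091-0.1378i)  (+0.1521-0.3078i)·(+0.2274-0.1729i)  (+0.0559+0.1028i)·(+0.0476-0.0702i)
Y_3^-1(R⁻¹ n̂) = -0.012108-0.101475i

Re=-0.0121 Im=-0.1015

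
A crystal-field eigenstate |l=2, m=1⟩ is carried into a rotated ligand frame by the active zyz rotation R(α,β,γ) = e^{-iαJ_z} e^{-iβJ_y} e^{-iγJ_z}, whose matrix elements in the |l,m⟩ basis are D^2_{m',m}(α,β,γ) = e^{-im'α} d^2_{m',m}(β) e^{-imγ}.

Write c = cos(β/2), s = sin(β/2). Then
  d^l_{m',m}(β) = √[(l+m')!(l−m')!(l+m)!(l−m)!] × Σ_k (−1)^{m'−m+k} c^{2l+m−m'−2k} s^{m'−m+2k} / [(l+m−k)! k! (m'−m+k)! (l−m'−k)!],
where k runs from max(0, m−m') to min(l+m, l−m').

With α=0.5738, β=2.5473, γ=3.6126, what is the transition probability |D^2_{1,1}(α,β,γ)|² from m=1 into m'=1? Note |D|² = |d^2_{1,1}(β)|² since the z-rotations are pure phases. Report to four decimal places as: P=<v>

Split into d^2_{1,1}(β=2.5473) × two z-phases.
With c≡cos(β/2)=0.292793 and s≡sin(β/2)=0.956176, N=[6·1·6·1]^{1/2}=6.000000
k: max(0,(1)−(1))=0 … min(2+(1),2−(1))=1
  k=0: (−1)^0·6.0000/(6)·0.2928^4·0.9562^0 = +0.007349
  k=1: (−1)^1·6.0000/(2)·0.2928^2·0.9562^2 = -0.235135
d^2_{1,1}(2.5473) = +0.007349 -0.235135 = -0.227786
|D^2_{1,1}|² = |d^2_{1,1}(β)|² = (-0.227786)² = 0.051886 (the z-rotation phases have unit modulus)

P=0.0519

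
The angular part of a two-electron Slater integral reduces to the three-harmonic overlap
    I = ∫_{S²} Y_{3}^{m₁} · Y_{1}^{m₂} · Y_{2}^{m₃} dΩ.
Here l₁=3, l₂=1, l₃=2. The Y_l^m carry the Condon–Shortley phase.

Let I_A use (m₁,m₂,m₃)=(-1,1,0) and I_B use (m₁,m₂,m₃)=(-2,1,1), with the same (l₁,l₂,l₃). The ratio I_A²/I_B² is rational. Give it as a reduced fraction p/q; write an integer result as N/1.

3/5

l's match ⇒ only the (l;m) 3-j factors differ between A and B.
A: triangle coeff Δ(3,1,2) = 1/105; Σ_t [2,2]: t=2:+1/8 = 1/8; (3j)²=2/35 [(3 1 2; -1 1 0)], sign=+1
B: triangle coeff Δ(3,1,2) = 1/105; Σ_t [2,2]: t=2:+1/12 = 1/12; (3j)²=2/21 [(3 1 2; -2 1 1)], sign=-1
I_A²/I_B² = (2/35)/(2/21) = 3/5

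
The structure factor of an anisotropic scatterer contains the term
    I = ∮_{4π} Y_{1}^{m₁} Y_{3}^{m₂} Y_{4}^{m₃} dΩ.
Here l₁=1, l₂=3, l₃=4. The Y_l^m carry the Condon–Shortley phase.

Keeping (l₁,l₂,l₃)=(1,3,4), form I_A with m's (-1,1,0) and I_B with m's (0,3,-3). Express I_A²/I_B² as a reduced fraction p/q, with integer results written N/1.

6/7

Shared (l₁,l₂,l₃)=(1,3,4): N and (l;000)² cancel in I_A²/I_B².
A: Δ = 0!·2!·6!/9! = 1/252; Racah Σ t=0..0: t=0:+1/96 = 1/96; ⇒ 3j(1 3 4; -1 1 0)² = 1/42, sgn +1
B: Δ = 0!·2!·6!/9! = 1/252; Racah Σ t=0..0: t=0:+1/720 = 1/720; ⇒ 3j(1 3 4; 0 3 -3)² = 1/36, sgn -1
I_A²/I_B² = (1/42)/(1/36) = 6/7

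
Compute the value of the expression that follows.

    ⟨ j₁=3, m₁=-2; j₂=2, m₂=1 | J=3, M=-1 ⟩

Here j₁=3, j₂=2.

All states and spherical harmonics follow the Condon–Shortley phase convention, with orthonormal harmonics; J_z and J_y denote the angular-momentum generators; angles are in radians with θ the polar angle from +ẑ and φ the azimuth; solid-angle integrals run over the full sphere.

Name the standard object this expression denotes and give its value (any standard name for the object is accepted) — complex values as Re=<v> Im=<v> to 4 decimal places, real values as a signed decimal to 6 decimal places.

This is a Clebsch–Gordan (vector-coupling) coefficient.
triangle: 2!×4!×2!/9! = 96/362880
(j±m)!: 1!×5!×3!×1!×2!×4! = 34560
prefactor² = (2J+1)×Δ×N² = 64
  k=1: −1/(1!×1!×4!×2!×0!×0!) = -1/48
  k=2: +1/(2!×0!×3!×1!×1!×1!) = 1/12
Σ = 1/16  ⇒  CG² = 64×(1/16)² = 1/4
CG = +√(1/4) = +0.500000

Clebsch–Gordan coefficient, +√(1/4) ≈ +0.500000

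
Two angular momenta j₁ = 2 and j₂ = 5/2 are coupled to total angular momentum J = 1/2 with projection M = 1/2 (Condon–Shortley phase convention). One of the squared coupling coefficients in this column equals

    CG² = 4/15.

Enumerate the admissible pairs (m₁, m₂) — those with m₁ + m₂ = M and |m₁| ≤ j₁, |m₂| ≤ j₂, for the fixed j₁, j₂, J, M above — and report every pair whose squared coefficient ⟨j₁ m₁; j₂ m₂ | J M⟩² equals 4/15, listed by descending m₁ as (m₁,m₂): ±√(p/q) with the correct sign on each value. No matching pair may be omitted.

Admissible pairs with m₁+m₂ = M = 1/2: (-2,5/2), (-1,3/2), (0,1/2), (1,-1/2), (2,-3/2)
  (m₁,m₂)=(2,-3/2): CG² = 1/15, CG = +√(1/15)
  (m₁,m₂)=(1,-1/2): CG² = 2/15, CG = −√(2/15)
  (m₁,m₂)=(0,1/2): CG² = 1/5, CG = +√(1/5)
  (m₁,m₂)=(-1,3/2): CG² = 4/15, CG = −√(4/15)   ← matches the target
  (m₁,m₂)=(-2,5/2): CG² = 1/3, CG = +√(1/3)
Pairs with CG² = 4/15: (-1,3/2): −√(4/15)

(-1,3/2): −√(4/15)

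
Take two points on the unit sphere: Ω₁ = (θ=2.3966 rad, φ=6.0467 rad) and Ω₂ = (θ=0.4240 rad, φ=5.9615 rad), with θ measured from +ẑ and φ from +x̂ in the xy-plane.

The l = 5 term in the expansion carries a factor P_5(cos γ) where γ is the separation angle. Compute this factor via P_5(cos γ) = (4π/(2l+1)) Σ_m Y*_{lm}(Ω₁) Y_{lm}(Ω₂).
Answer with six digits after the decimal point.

Term-by-term m-sum for l=5 (normalisation 4π/11 = 1.142397):
  [-5]  conj(Y_{5,-5})(Ω₁) = (0.025174, -0.061528) ; Y_{5,-5}(Ω₂) = (-0.000206, 0.005466) ; Δ = (0.000331, 0.000150)
  [-4]  conj(Y_{5,-4})(Ω₁) = (-0.133339, 0.184869) ; Y_{5,-4}(Ω₂) = (0.010740, 0.036788) ; Δ = (-0.008233, -0.002920)
  [-3]  conj(Y_{5,-3})(Ω₁) = (0.315982, -0.271297) ; Y_{5,-3}(Ω₂) = (0.088833, 0.128261) ; Δ = (0.062867, 0.016428)
  [-2]  conj(Y_{5,-2})(Ω₁) = (-0.316605, 0.162009) ; Y_{5,-2}(Ω₂) = (0.312148, 0.234047) ; Δ = (-0.136745, -0.023530)
  [-1]  conj(Y_{5,-1})(Ω₁) = (-0.091460, 0.022041) ; Y_{5,-1}(Ω₂) = (0.482829, 0.160908) ; Δ = (-0.047706, -0.004074)
  [+0]  conj(Y_{5,0})(Ω₁) = (0.380836, -0.000000) ; Y_{5,0}(Ω₂) = (0.034792, 0.000000) ; Δ = (0.013250, 0.000000)
  [+1]  conj(Y_{5,1})(Ω₁) = (0.091460, 0.022041) ; Y_{5,1}(Ω₂) = (-0.482829, 0.160908) ; Δ = (-0.047706, 0.004074)
  [+2]  conj(Y_{5,2})(Ω₁) = (-0.316605, -0.162009) ; Y_{5,2}(Ω₂) = (0.312148, -0.234047) ; Δ = (-0.136745, 0.023530)
  [+3]  conj(Y_{5,3})(Ω₁) = (-0.315982, -0.271297) ; Y_{5,3}(Ω₂) = (-0.088833, 0.128261) ; Δ = (0.062867, -0.016428)
  [+4]  conj(Y_{5,4})(Ω₁) = (-0.133339, -0.184869) ; Y_{5,4}(Ω₂) = (0.010740, -0.036788) ; Δ = (-0.008233, 0.002920)
  [+5]  conj(Y_{5,5})(Ω₁) = (-0.025174, -0.061528) ; Y_{5,5}(Ω₂) = (0.000206, 0.005466) ; Δ = (0.000331, -0.000150)
Accumulated sum (-0.245723, 0.000000); after 4π/(2l+1) scaling, (-0.280713, 0.000000) ⇒ P_5 = -0.280713

-0.280713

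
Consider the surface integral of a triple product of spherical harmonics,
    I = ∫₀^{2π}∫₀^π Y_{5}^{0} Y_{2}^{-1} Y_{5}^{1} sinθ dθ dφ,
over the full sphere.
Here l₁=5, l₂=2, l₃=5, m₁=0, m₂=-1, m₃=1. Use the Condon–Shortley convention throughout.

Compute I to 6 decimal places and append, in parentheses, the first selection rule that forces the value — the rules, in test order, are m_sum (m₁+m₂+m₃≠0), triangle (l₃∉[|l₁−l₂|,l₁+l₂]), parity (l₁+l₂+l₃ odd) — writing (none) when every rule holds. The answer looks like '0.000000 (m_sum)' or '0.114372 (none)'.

m-sum 0 ✓  L=12 even ✓  3≤5≤7 ✓
Π(2lᵢ+1) = 11×5×11 = 605
triangle coeff Δ(5,2,5) = 1/38610
Σ_t [0,2]: t=0:+1/2880 t=1:−1/576 t=2:+1/2880 = -1/960
(3j)²=10/429 [(5 2 5; 0 0 0)], sign=+1
Σ_t [0,1]: t=0:+1/1440 t=1:−1/1152 = -1/5760
(3j)²=1/858 [(5 2 5; 0 -1 1)], sign=-1
⇒ 4πI² = 25/1521
I = (-1)√(25/1521/(4π)) = -0.03616600
No selection rule forces the value: the integral is nonzero (none).

-0.036166 (none)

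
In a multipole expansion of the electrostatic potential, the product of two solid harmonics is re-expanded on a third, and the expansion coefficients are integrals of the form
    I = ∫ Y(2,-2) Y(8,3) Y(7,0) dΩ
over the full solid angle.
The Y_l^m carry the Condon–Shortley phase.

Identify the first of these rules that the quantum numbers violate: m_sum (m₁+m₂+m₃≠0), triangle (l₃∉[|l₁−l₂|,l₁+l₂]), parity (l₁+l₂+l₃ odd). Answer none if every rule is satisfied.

m_sum

azimuthal sum: -2 + 3 + 0 = 1  ✗
6 ≤ 7 ≤ 10 (triangle on l)
L = 2 + 8 + 7 = 17 (odd)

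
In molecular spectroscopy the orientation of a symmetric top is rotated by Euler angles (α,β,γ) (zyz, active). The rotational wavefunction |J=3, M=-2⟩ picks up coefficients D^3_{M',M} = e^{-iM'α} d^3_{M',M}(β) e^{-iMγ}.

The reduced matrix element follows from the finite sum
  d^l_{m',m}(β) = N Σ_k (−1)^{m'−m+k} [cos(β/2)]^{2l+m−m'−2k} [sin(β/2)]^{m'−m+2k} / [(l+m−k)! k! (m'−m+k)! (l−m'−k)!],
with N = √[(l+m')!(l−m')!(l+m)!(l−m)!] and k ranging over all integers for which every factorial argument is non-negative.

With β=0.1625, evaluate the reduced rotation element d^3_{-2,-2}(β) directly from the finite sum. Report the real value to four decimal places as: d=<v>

d=0.9479

d^3_{-2,-2}(β=0.1625) via the finite sum:
Half-angle: c=0.996701, s=0.081161. N=√(1·120·1·120)=120.000000
The bounds max(0,m−m')=0 and min(l+m,l−m')=1 give 2 terms
  k=0: (−1)^0·120.0000/(120)·0.9967^6·0.0812^0 = +0.980369
  k=1: (−1)^1·120.0000/(24)·0.9967^4·0.0812^2 = -0.032503
d^3_{-2,-2}(0.1625) = +0.980369 -0.032503 = +0.947866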